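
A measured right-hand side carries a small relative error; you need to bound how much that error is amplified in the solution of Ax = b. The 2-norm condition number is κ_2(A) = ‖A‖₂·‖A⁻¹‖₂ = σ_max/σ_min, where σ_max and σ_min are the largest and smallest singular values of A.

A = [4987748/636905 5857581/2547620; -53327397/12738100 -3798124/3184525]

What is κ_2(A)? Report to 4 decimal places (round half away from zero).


299.7200

form AᵀA = [44272883444281/561450490000 807048022788/35090655625; 807048022788/35090655625 3766758871969/561450490000] with trace 38431713853/449160392 and determinant 1171350625/14373132544
λ_max, λ_min = (38431713853/449160392 ± √92308179008789706249/12609066108849604)/2 = 1369/16, 855625/898320784
κ = σ_max/σ_min = (37/4)/(925/29972) = 299.7200


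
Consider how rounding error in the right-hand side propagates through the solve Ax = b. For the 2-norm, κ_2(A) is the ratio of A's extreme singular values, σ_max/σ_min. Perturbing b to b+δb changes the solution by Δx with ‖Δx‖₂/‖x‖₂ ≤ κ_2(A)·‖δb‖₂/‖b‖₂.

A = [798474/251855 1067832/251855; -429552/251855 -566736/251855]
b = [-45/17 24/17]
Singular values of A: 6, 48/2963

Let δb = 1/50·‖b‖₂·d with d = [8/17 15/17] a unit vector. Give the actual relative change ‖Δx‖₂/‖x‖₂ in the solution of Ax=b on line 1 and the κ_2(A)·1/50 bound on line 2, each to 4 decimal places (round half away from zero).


7.4075
7.4075

from the listed singular values, σ₁ = 6, σ_n = 48/2963
κ_2(A) = 6 / (48/2963) = 370.3750
κ_2(A)·‖δb‖/‖b‖ = 7.4075
solve Ax = b  →  x = [-0.3000 -0.4000]
‖b‖₂ = 3.0000 and ‖x‖₂ = 0.5000
re-solving with b+δb shifts x by Δx of norm 3.7038
relative error = 7.4075
so the bound is sharp here: realised error equals the bound


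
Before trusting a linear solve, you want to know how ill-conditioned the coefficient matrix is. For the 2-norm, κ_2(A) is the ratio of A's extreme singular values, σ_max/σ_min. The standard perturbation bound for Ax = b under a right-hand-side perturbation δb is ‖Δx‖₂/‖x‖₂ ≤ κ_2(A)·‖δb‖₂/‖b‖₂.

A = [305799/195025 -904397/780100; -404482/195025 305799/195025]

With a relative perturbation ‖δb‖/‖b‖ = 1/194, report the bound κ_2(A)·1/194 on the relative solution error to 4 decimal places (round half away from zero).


form AᵀA = [10284748669/1521390025 -30852978507/6085560100; -30852978507/6085560100 92565695521/24342240400] with trace 10284866969/973689616 and determinant 714025/243422404
eigenvalues of AᵀA: λ = (tr ± √(tr²−4·det))/2 = 169/16, 16900/60855601
so κ_2 = √((169/16) / (16900/60855601)) = 195.0250
perturbation bound = 195.0250·1/194 = 1.0053

1.0053


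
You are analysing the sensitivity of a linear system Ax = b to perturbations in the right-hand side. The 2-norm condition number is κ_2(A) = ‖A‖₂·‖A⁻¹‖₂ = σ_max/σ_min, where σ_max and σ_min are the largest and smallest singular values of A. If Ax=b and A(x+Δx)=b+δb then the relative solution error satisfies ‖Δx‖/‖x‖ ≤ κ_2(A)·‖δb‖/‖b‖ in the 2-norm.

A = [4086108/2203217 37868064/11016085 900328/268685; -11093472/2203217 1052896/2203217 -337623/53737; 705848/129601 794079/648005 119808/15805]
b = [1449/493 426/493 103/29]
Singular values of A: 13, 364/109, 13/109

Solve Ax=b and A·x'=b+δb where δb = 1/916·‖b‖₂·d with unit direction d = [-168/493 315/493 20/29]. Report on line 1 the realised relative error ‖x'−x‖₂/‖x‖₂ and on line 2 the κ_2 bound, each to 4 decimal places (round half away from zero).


0.0026
0.1190

from the listed singular values, σ₁ = 13, σ_n = 13/109
κ = σ_max/σ_min = 13/(13/109) = 109.0000
perturbation bound = 109.0000·1/916 = 0.1190
solve Ax = b  →  x = [-13.1503 -2.0380 10.2462]
‖b‖ = 4.6904, ‖x‖ = 16.7949
Δx = A⁻¹·δb where δb = 1/916·4.6904·d; ‖Δx‖ = 0.0429
relative error = 0.0026
so the bound overstates the realised error by a factor of ≈ 46.5488 (computed from the unrounded values)


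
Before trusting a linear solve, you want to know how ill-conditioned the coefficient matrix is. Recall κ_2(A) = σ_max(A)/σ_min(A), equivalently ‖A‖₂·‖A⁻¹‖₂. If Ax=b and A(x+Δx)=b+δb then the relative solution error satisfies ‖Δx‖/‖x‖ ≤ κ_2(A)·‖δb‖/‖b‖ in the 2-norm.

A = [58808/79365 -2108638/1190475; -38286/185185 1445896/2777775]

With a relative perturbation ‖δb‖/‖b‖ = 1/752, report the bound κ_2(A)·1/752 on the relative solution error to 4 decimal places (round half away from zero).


M = AᵀA = [562009300/949665717 -4045816960/2848997151; -4045816960/2848997151 29130694612/8546991453]. tr(M)=2629906024/657460881, det(M)=250000/657460881
λ_max, λ_min = (2629906024/657460881 ± √6915748234190488576/432254810045296161)/2 = 4, 62500/657460881
so κ_2 = √(4 / (62500/657460881)) = 205.1280
bound on ‖Δx‖/‖x‖: κ·ε = 205.1280·1/752 = 0.2728

0.2728


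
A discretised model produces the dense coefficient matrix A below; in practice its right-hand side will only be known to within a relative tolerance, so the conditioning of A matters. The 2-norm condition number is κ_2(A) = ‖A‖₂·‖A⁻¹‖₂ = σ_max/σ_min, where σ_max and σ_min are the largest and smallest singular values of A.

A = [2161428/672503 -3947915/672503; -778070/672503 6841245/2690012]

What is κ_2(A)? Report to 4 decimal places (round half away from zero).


AᵀA = [31225822036/2676096361 -116732259135/5352192722; -116732259135/5352192722 1752539400625/42817541776]; tr = 7792915409/148157584, det = 17682025/9259849
eigenvalues of AᵀA: λ = (tr ± √(tr²−4·det))/2 = 841/16, 336400/9259849
σ_max=√(841/16)=(29/4), σ_min=√(336400/9259849)=(580/3043) → κ = 38.0375

38.0375


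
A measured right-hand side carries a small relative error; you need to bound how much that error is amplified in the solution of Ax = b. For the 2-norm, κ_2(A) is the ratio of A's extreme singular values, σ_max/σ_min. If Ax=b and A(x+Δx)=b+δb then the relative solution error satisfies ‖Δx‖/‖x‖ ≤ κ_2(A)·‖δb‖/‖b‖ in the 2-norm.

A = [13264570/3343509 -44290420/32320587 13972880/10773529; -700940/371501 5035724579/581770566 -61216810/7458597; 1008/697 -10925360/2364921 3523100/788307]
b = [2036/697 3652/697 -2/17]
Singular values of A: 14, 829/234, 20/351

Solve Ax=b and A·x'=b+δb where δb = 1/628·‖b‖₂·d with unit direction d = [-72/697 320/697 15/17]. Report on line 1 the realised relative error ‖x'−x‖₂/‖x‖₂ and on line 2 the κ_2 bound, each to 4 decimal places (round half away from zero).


0.0048
0.3912

largest singular value 14, smallest 20/351
κ_2(A) = 14 / (20/351) = 245.7000
perturbation bound = 245.7000·1/628 = 0.3912
solve Ax = b  →  x = [1.0388 24.5882 25.0541]
‖b‖ = 6.0000, ‖x‖ = 35.1193
Δx = A⁻¹·δb where δb = 1/628·6.0000·d; ‖Δx‖ = 0.1677
dividing the unrounded norms, ‖Δx‖/‖x‖ = 0.0048
tightness: 0.0048 against a bound of 0.3912 (unrounded ratio ≈ 0.0122)


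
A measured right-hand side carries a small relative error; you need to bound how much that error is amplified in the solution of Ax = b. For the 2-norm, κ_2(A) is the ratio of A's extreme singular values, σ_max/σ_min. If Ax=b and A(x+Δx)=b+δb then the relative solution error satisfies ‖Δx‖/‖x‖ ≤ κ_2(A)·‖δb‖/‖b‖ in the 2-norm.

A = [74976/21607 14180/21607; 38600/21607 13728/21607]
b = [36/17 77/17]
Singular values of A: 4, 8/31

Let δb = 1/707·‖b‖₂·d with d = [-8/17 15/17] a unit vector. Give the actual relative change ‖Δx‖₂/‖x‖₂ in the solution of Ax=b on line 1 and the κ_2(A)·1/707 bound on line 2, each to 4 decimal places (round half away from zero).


0.0023
0.0219

σ_max = 4, σ_min = 8/31
κ_2(A) = 4 / (8/31) = 15.5000
κ_2(A)·‖δb‖/‖b‖ = 0.0219
solve Ax = b  →  x = [-1.5762 11.5610]
‖b‖₂ = 5.0000 and ‖x‖₂ = 11.6679
with δb = [-0.0033 0.0062], A·Δx = δb → ‖Δx‖ = 0.0274
relative error = 0.0023
so the bound overstates the realised error by a factor of ≈ 9.3343 (computed from the unrounded values)


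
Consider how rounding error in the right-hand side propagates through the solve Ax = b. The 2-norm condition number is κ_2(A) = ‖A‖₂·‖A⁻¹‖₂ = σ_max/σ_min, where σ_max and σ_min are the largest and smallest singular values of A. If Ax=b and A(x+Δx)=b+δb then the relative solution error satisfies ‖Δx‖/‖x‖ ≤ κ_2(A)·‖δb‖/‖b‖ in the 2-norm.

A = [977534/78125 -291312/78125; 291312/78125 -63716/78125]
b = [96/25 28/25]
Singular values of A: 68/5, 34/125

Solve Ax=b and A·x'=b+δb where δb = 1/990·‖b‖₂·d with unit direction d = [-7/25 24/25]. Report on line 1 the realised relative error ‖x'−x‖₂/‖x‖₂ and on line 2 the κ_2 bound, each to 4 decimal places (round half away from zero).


largest singular value 68/5, smallest 34/125
κ_2(A) = (68/5) / (34/125) = 50.0000
κ_2(A)·‖δb‖/‖b‖ = 0.0505
solve Ax = b  →  x = [0.2824 -0.0824]
‖b‖₂ = 4.0000 and ‖x‖₂ = 0.2941
with δb = [-0.0011 0.0039], A·Δx = δb → ‖Δx‖ = 0.0149
dividing the unrounded norms, ‖Δx‖/‖x‖ = 0.0505
tightness: 0.0505 against a bound of 0.0505; the bound is attained (ratio 1)

0.0505
0.0505


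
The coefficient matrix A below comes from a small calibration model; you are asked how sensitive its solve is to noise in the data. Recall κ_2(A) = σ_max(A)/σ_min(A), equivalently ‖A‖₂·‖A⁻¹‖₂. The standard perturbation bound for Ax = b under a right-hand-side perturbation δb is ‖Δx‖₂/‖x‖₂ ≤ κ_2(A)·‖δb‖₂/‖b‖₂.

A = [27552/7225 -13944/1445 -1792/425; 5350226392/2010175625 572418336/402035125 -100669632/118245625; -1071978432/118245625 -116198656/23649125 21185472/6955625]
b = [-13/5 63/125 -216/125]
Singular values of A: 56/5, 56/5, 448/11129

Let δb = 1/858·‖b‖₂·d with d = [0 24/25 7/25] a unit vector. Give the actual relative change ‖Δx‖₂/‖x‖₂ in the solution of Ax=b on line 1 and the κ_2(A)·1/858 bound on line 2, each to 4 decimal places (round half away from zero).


largest singular value 56/5, smallest 448/11129
condition number: (56/5) ÷ (448/11129) = 278.2250
κ_2(A)·‖δb‖/‖b‖ = 0.3243
solve Ax = b  →  x = [0.0565 0.2734 0.0420]
‖b‖ = 3.1623, ‖x‖ = 0.2823
with δb = [0.0000 0.0035 0.0010], A·Δx = δb → ‖Δx‖ = 0.0916
realised ‖Δx‖/‖x‖ = 0.3243
tightness: 0.3243 against a bound of 0.3243; the bound is attained (ratio 1)

0.3243
0.3243


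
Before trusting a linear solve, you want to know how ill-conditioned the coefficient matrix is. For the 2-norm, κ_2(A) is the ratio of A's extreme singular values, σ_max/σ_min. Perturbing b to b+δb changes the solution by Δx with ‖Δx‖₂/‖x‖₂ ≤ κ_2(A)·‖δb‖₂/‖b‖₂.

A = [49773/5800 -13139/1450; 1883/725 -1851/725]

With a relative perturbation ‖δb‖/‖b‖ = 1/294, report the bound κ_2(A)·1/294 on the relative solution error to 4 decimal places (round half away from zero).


form AᵀA = [4326841/53824 -1135575/13456; -1135575/13456 298141/3364] with trace 10817/64 and determinant 169/64
char-poly roots: 169 and 1/64
σ_max=√169=13, σ_min=√(1/64)=(1/8) → κ = 104.0000
bound on ‖Δx‖/‖x‖: κ·ε = 104.0000·1/294 = 0.3537

0.3537


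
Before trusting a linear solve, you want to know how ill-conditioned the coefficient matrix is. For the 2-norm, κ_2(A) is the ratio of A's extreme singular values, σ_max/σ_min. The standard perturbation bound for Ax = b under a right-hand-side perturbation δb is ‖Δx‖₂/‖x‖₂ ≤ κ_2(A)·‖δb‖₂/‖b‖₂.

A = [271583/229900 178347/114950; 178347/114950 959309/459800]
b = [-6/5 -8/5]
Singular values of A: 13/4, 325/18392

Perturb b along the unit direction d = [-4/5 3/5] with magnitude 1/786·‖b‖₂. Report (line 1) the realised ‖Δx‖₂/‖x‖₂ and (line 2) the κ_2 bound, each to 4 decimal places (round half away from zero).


0.2340
0.2340

from the listed singular values, σ₁ = 13/4, σ_n = 325/18392
κ = σ_max/σ_min = (13/4)/(325/18392) = 183.9200
bound on ‖Δx‖/‖x‖: κ·ε = 183.9200·1/786 = 0.2340
solve Ax = b  →  x = [-0.3692 -0.4923]
‖b‖₂ = 2.0000 and ‖x‖₂ = 0.6154
re-solving with b+δb shifts x by Δx of norm 0.1440
dividing the unrounded norms, ‖Δx‖/‖x‖ = 0.2340
so the bound is sharp here: realised error equals the bound


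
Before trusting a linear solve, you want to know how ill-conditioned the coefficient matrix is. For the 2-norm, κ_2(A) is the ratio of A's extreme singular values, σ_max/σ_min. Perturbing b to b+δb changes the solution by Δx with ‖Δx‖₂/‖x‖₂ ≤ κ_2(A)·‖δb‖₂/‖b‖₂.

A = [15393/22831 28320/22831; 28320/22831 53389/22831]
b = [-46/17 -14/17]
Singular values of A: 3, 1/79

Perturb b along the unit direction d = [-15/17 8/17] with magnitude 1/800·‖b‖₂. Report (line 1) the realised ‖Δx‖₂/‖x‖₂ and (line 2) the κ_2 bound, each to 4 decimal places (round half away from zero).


σ_max = 3, σ_min = 1/79
κ_2(A) = 3 / (1/79) = 237.0000
perturbation bound = 237.0000·1/800 = 0.2963
solve Ax = b  →  x = [-139.7255 73.7647]
‖b‖ = 2.8284, ‖x‖ = 158.0014
with δb = [-0.0031 0.0017], A·Δx = δb → ‖Δx‖ = 0.2793
relative error = 0.0018
tightness: 0.0018 against a bound of 0.2963 (unrounded ratio ≈ 0.0060)

0.0018
0.2963


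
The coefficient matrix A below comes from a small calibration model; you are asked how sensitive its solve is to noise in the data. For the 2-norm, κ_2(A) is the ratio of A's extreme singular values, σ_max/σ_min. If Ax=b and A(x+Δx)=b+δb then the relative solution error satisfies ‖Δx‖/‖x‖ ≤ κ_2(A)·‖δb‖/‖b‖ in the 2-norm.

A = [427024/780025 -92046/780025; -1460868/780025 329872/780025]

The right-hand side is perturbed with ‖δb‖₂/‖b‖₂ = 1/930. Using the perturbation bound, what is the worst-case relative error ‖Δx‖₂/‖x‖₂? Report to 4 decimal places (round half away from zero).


form AᵀA = [3706375696/973502401 -833928480/973502401; -833928480/973502401 187660804/973502401] with trace 2316500/579121 and determinant 64/579121
solving λ² − 2316500/579121·λ + 64/579121 = 0 gives λ = 4, 16/579121
κ_2(A) = √(λ_max/λ_min) = √(4 / (16/579121)) = 380.5000
bound on ‖Δx‖/‖x‖: κ·ε = 380.5000·1/930 = 0.4091

0.4091


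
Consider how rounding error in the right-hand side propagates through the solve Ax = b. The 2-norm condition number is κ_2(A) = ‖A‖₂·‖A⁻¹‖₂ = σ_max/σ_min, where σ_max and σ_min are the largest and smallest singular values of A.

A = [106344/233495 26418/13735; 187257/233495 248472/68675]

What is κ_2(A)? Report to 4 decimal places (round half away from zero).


167.5000

form AᵀA = [32092893/37730045 3563241192/943251125; 3563241192/943251125 79186102884/4716255625] with trace 49492989/2805625 and determinant 777924/70140625
char-poly roots: 441/25 and 1764/2805625
κ_2(A) = √(λ_max/λ_min) = √((441/25) / (1764/2805625)) = 167.5000


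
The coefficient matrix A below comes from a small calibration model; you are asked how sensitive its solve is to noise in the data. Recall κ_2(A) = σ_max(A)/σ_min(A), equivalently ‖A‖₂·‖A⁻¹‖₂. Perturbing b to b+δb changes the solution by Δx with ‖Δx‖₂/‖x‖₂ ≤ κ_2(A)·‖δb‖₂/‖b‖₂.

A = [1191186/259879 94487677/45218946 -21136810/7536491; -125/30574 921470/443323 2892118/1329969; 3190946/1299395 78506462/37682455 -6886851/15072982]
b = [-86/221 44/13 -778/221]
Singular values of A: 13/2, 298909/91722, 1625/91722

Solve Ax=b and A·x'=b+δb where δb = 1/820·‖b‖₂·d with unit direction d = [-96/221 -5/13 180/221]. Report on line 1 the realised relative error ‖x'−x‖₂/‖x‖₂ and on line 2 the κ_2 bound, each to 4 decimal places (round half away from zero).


from the listed singular values, σ₁ = 13/2, σ_n = 1625/91722
condition number: (13/2) ÷ (1625/91722) = 366.8880
κ_2(A)·‖δb‖/‖b‖ = 0.4474
solve Ax = b  →  x = [-135.7125 131.0846 -123.9950]
2-norm of b is 4.8990; of x, 225.7783
with δb = [-0.0026 -0.0023 0.0049], A·Δx = δb → ‖Δx‖ = 0.3372
realised ‖Δx‖/‖x‖ = 0.0015
so the bound overstates the realised error by a factor of ≈ 299.5642 (computed from the unrounded values)

0.0015
0.4474


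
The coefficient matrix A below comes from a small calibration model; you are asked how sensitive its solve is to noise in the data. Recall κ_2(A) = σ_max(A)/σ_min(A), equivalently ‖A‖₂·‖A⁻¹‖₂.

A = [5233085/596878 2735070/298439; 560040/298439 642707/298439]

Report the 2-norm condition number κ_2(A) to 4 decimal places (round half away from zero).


100.4000

AᵀA = [17037333625/211935364 4471367355/52983841; 4471367355/52983841 4695824029/52983841]; tr = 42592901/252004, det = 714025/252004
char-poly roots: 169 and 4225/252004
κ = σ_max/σ_min = 13/(65/502) = 100.4000


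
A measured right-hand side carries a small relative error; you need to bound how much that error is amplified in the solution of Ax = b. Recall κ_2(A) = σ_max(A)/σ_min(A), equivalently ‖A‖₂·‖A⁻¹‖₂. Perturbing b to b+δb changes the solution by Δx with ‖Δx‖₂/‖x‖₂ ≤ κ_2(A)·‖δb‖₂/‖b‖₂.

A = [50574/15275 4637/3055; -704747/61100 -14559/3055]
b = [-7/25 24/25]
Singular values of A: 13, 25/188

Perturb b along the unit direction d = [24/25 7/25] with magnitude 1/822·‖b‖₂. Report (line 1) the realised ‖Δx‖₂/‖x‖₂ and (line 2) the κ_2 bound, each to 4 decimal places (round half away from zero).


largest singular value 13, smallest 25/188
κ = σ_max/σ_min = 13/(25/188) = 97.7600
perturbation bound = 97.7600·1/822 = 0.1189
solve Ax = b  →  x = [-0.0710 -0.0296]
‖b‖₂ = 1.0000 and ‖x‖₂ = 0.0769
re-solving with b+δb shifts x by Δx of norm 0.0091
realised ‖Δx‖/‖x‖ = 0.1189
realised/bound = 1 exactly: the bound is attained for this b and d

0.1189
0.1189


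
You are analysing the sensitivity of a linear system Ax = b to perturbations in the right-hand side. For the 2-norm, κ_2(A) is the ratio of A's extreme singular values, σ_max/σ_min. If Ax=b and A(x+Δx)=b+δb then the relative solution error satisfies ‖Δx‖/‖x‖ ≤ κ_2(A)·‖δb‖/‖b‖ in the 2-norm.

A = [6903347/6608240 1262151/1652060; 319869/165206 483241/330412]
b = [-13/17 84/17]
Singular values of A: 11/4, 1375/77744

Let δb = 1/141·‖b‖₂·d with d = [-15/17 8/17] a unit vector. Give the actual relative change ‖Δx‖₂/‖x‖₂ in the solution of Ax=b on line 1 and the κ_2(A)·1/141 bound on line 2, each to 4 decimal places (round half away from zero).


from the listed singular values, σ₁ = 11/4, σ_n = 1375/77744
κ_2(A) = (11/4) / (1375/77744) = 155.4880
perturbation bound = 155.4880·1/141 = 1.1028
solve Ax = b  →  x = [-100.6103 136.5713]
2-norm of b is 5.0000; of x, 169.6295
Δx = A⁻¹·δb where δb = 1/141·5.0000·d; ‖Δx‖ = 2.0050
realised ‖Δx‖/‖x‖ = 0.0118
realised/bound (from unrounded values) ≈ 0.0107

0.0118
1.1028


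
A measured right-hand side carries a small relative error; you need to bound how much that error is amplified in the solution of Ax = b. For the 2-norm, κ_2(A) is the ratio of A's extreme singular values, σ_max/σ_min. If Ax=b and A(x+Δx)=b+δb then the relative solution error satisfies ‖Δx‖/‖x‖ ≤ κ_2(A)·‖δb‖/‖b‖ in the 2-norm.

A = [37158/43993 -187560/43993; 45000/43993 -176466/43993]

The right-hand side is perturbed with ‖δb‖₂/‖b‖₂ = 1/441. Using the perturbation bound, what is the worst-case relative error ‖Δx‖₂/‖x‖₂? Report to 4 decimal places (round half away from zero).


0.0839

AᵀA = [4049604/2301289 -17729280/2301289; -17729280/2301289 78857316/2301289]; tr = 49320/1369, det = 1296/1369
λ_max, λ_min = (49320/1369 ± √2425365504/1874161)/2 = 36, 36/1369
σ_max=√36=6, σ_min=√(36/1369)=(6/37) → κ = 37.0000
bound on ‖Δx‖/‖x‖: κ·ε = 37.0000·1/441 = 0.0839


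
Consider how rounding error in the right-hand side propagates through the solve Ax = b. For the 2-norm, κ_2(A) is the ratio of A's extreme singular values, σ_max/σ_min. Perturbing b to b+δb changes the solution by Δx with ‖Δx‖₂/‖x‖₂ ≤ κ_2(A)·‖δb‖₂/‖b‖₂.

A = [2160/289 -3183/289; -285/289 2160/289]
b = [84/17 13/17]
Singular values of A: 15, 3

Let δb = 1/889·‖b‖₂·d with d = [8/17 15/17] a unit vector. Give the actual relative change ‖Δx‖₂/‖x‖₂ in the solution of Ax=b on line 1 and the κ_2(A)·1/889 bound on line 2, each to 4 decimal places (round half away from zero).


0.0018
0.0056

from the listed singular values, σ₁ = 15, σ_n = 3
condition number: 15 ÷ 3 = 5.0000
perturbation bound = 5.0000·1/889 = 0.0056
solve Ax = b  →  x = [1.0078 0.2353]
‖b‖ = 5.0000, ‖x‖ = 1.0349
Δx = A⁻¹·δb where δb = 1/889·5.0000·d; ‖Δx‖ = 0.0019
relative error = 0.0018
realised/bound (from unrounded values) ≈ 0.3221


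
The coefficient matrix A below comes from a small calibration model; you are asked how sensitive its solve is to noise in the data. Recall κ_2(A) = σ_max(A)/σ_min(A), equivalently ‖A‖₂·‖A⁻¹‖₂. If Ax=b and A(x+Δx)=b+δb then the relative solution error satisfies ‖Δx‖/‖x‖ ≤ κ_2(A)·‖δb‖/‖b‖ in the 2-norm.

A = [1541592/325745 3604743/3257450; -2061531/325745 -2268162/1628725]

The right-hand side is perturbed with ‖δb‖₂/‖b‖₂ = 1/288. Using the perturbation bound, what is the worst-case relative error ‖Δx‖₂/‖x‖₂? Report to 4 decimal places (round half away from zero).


M = AᵀA = [6464796057/103521761 7272592938/517608805; 7272592938/517608805 32753568321/10352176100]. tr(M)=16566662781/252492100, det(M)=43046721/252492100
char-poly roots: 6561/100 and 6561/2524921
κ_2(A) = √(λ_max/λ_min) = √((6561/100) / (6561/2524921)) = 158.9000
κ_2(A)·‖δb‖/‖b‖ = 0.5517

0.5517


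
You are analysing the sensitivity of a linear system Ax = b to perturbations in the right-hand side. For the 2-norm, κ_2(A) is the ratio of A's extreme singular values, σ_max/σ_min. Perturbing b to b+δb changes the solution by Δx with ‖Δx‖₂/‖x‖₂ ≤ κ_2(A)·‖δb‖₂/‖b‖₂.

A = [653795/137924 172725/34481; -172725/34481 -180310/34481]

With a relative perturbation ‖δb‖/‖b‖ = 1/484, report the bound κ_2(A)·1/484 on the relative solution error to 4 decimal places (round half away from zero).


0.6777

AᵀA = [1075851025/22619536 282405375/5654884; 282405375/5654884 74132725/1413721]; tr = 2689625/26896, det = 625/6724
char-poly roots: 100 and 25/26896
so κ_2 = √(100 / (25/26896)) = 328.0000
bound on ‖Δx‖/‖x‖: κ·ε = 328.0000·1/484 = 0.6777


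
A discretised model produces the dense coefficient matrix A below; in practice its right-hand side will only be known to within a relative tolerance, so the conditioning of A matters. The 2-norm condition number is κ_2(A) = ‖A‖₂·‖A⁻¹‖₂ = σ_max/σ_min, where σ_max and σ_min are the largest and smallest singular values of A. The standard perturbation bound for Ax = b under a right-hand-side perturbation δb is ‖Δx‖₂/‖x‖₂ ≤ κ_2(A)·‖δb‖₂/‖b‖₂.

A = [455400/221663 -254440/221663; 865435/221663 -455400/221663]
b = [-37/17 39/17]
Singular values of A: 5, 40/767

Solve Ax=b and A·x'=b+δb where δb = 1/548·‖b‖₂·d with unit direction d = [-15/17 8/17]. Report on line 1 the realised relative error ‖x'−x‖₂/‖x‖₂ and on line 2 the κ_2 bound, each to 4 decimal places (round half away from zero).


0.0019
0.1750

from the listed singular values, σ₁ = 5, σ_n = 40/767
κ = σ_max/σ_min = 5/(40/767) = 95.8750
worst-case relative error ≤ 95.8750 × 1/548 = 0.1750
solve Ax = b  →  x = [27.2471 50.6632]
‖b‖ = 3.1623, ‖x‖ = 57.5253
Δx = A⁻¹·δb where δb = 1/548·3.1623·d; ‖Δx‖ = 0.1107
relative error = 0.0019
so the bound overstates the realised error by a factor of ≈ 90.9556 (computed from the unrounded values)


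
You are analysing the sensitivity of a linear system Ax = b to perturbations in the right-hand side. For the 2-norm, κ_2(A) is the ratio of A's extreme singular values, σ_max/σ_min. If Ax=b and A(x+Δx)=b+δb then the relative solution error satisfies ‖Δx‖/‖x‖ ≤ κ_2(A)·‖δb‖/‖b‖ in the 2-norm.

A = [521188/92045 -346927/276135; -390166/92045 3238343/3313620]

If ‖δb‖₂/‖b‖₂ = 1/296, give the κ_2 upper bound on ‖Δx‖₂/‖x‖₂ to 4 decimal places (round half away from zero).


form AᵀA = [16954657556/338891281 -68665232125/6100043058; -68665232125/6100043058 1112738673001/439203100176] with trace 13733477017/261274896 and determinant 707281/16329681
char-poly roots: 841/16 and 13456/16329681
κ_2(A) = √(λ_max/λ_min) = √((841/16) / (13456/16329681)) = 252.5625
worst-case relative error ≤ 252.5625 × 1/296 = 0.8533

0.8533


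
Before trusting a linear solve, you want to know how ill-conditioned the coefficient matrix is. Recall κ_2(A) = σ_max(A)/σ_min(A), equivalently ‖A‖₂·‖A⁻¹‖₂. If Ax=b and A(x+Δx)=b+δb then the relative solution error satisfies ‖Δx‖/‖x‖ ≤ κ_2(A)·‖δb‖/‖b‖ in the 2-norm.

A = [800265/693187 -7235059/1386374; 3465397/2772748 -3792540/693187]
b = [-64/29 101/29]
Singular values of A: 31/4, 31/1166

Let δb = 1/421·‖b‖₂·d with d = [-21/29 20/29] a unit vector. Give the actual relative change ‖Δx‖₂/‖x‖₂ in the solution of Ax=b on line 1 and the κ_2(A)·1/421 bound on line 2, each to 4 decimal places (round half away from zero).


largest singular value 31/4, smallest 31/1166
κ_2(A) = (31/4) / (31/1166) = 291.5000
κ_2(A)·‖δb‖/‖b‖ = 0.6924
solve Ax = b  →  x = [146.8104 32.9001]
‖b‖ = 4.1231, ‖x‖ = 150.4517
Δx = A⁻¹·δb where δb = 1/421·4.1231·d; ‖Δx‖ = 0.3684
relative error = 0.0024
tightness: 0.0024 against a bound of 0.6924 (unrounded ratio ≈ 0.0035)

0.0024
0.6924


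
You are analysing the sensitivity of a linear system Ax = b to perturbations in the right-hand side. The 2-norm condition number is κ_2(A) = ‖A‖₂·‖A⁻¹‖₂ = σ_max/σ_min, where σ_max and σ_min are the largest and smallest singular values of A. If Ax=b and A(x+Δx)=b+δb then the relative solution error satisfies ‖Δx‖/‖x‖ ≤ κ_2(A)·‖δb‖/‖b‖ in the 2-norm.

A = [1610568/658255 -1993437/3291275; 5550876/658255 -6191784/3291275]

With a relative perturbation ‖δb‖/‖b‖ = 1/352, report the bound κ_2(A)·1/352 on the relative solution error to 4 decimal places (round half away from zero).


form AᵀA = [1336246146000/17331985801 -300643128360/17331985801; -300643128360/17331985801 67699168281/17331985801] with trace 835184601/10310521 and determinant 2624400/10310521
eigenvalues of AᵀA: λ = (tr ± √(tr²−4·det))/2 = 81, 32400/10310521
κ_2(A) = √(λ_max/λ_min) = √(81 / (32400/10310521)) = 160.5500
perturbation bound = 160.5500·1/352 = 0.4561

0.4561


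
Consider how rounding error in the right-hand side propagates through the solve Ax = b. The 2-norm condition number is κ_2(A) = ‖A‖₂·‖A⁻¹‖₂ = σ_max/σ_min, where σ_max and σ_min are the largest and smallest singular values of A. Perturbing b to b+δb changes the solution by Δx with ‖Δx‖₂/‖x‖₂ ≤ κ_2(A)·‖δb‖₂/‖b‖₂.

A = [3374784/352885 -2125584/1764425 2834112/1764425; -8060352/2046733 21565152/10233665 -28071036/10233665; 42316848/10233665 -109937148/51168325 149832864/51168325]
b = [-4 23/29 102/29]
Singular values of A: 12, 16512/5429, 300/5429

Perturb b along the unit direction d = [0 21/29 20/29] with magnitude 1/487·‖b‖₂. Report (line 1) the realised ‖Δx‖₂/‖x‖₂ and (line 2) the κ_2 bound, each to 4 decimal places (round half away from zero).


0.0037
0.4459

from the listed singular values, σ₁ = 12, σ_n = 300/5429
condition number: 12 ÷ (300/5429) = 217.1600
perturbation bound = 217.1600·1/487 = 0.4459
solve Ax = b  →  x = [-0.6597 42.7421 33.4939]
‖b‖ = 5.3852, ‖x‖ = 54.3062
re-solving with b+δb shifts x by Δx of norm 0.2001
realised ‖Δx‖/‖x‖ = 0.0037
tightness: 0.0037 against a bound of 0.4459 (unrounded ratio ≈ 0.0083)


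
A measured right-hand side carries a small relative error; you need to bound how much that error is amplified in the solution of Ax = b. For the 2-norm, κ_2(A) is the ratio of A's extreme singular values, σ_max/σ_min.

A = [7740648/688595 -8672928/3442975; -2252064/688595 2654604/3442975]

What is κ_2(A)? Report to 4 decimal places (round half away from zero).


335.9000

AᵀA = [2599576948800/18966522961 -584899367040/18966522961; -584899367040/18966522961 131626563984/18966522961]; tr = 1624749264/11282881, det = 2073600/11282881
char-poly roots: 144 and 14400/11282881
σ_max=√144=12, σ_min=√(14400/11282881)=(120/3359) → κ = 335.9000


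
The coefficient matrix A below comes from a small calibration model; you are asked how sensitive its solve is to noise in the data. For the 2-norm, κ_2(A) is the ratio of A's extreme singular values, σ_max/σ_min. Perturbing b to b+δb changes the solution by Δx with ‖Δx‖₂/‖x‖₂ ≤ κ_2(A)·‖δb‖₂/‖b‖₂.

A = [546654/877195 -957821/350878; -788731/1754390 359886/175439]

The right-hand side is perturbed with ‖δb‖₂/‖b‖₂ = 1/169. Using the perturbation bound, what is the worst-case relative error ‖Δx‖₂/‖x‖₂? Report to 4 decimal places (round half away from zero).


1.4179

AᵀA = [72696758929/123115370884 -80744992560/30778842721; -80744992560/30778842721 1435492800025/123115370884]; tr = 448598917/36619682, det = 765625/292957456
char-poly roots: 49/4 and 15625/73239364
σ_max=√(49/4)=(7/2), σ_min=√(15625/73239364)=(125/8558) → κ = 239.6240
perturbation bound = 239.6240·1/169 = 1.4179


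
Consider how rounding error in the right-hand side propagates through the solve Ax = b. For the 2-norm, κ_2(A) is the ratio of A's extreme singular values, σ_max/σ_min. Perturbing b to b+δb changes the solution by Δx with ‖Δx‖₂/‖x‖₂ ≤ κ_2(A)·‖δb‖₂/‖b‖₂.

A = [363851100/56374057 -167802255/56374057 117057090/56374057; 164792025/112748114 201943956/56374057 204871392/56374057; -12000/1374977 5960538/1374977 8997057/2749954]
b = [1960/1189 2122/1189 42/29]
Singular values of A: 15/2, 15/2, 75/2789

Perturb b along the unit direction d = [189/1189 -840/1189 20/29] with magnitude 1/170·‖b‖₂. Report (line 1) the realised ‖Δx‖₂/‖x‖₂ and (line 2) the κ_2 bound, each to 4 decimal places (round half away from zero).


1.6406
1.6406

σ_max = 15/2, σ_min = 75/2789
κ = σ_max/σ_min = (15/2)/(75/2789) = 278.9000
perturbation bound = 278.9000·1/170 = 1.6406
solve Ax = b  →  x = [0.2353 0.1380 0.2604]
2-norm of b is 2.8284; of x, 0.3771
with δb = [0.0026 -0.0118 0.0115], A·Δx = δb → ‖Δx‖ = 0.6187
dividing the unrounded norms, ‖Δx‖/‖x‖ = 1.6406
so the bound is sharp here: realised error equals the bound


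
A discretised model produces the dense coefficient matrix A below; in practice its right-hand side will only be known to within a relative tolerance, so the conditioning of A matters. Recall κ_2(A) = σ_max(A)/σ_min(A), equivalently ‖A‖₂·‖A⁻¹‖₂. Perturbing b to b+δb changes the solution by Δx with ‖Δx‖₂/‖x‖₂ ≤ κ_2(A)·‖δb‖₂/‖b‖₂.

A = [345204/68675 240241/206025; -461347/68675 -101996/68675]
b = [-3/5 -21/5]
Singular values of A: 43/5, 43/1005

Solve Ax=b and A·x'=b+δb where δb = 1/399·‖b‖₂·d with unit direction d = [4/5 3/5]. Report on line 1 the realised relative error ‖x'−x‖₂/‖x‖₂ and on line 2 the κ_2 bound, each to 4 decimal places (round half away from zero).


σ_max = 43/5, σ_min = 43/1005
κ = σ_max/σ_min = (43/5)/(43/1005) = 201.0000
worst-case relative error ≤ 201.0000 × 1/399 = 0.5038
solve Ax = b  →  x = [15.7317 -68.3296]
‖b‖₂ = 4.2426 and ‖x‖₂ = 70.1171
Δx = A⁻¹·δb where δb = 1/399·4.2426·d; ‖Δx‖ = 0.2485
realised ‖Δx‖/‖x‖ = 0.0035
tightness: 0.0035 against a bound of 0.5038 (unrounded ratio ≈ 0.0070)

0.0035
0.5038


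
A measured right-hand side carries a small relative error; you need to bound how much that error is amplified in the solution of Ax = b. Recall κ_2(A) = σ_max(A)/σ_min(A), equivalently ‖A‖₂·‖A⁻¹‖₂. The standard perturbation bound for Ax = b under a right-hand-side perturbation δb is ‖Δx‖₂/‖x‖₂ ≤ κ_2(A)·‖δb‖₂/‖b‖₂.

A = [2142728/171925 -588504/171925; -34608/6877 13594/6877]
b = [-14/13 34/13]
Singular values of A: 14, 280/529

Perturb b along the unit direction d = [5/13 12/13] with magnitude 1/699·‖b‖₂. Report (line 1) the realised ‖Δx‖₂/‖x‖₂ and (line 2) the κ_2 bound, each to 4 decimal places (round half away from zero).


largest singular value 14, smallest 280/529
κ = σ_max/σ_min = 14/(280/529) = 26.4500
bound on ‖Δx‖/‖x‖: κ·ε = 26.4500·1/699 = 0.0378
solve Ax = b  →  x = [0.9209 3.6674]
‖b‖₂ = 2.8284 and ‖x‖₂ = 3.7813
δb = ε·‖b‖·d = [0.0016 0.0037]; solving A·Δx = δb gives ‖Δx‖ = 0.0076
dividing the unrounded norms, ‖Δx‖/‖x‖ = 0.0020
realised/bound (from unrounded values) ≈ 0.0534

0.0020
0.0378


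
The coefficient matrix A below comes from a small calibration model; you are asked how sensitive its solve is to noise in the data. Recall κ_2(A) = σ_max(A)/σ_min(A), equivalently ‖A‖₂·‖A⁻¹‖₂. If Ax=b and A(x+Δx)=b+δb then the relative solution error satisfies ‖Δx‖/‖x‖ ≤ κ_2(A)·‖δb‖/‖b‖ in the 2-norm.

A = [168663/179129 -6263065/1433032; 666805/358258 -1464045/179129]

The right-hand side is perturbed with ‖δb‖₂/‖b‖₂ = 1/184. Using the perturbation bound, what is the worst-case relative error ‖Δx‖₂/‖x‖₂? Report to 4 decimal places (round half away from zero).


1.1174

AᵀA = [1932241309/444113476 -17167049955/888226952; -17167049955/888226952 610399169425/7105815616]; tr = 381508049/4227136, det = 3258025/16908544
solving λ² − 381508049/4227136·λ + 3258025/16908544 = 0 gives λ = 361/4, 9025/4227136
σ_max=√(361/4)=(19/2), σ_min=√(9025/4227136)=(95/2056) → κ = 205.6000
worst-case relative error ≤ 205.6000 × 1/184 = 1.1174


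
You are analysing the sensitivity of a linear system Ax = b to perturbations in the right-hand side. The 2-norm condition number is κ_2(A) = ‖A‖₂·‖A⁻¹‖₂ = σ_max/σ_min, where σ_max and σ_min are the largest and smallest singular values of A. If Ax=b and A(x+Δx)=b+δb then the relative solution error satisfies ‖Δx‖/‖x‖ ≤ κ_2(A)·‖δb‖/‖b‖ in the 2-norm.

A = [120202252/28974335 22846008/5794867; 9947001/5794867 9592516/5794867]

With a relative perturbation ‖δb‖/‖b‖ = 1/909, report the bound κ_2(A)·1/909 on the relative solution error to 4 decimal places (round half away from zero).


0.4227

AᵀA = [100131077563441/4967527152025 19072339893684/993505430405; 19072339893684/993505430405 3632878371280/198701086081]; tr = 227054740601/5906691025, det = 59105344/5906691025
char-poly roots: 961/25 and 61504/236267641
κ_2(A) = √(λ_max/λ_min) = √((961/25) / (61504/236267641)) = 384.2750
κ_2(A)·‖δb‖/‖b‖ = 0.4227


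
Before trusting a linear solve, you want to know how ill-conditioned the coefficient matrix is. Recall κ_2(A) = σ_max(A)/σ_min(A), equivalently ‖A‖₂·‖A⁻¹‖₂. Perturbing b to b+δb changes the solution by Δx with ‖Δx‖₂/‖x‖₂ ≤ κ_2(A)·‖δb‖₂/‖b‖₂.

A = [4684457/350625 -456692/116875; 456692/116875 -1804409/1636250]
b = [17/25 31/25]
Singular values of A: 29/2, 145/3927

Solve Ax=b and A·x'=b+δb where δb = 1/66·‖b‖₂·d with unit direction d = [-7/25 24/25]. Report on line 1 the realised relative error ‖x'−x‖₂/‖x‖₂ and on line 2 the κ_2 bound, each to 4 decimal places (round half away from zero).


0.0214
5.9500

from the listed singular values, σ₁ = 29/2, σ_n = 145/3927
κ = σ_max/σ_min = (29/2)/(145/3927) = 392.7000
κ_2(A)·‖δb‖/‖b‖ = 5.9500
solve Ax = b  →  x = [7.6494 25.9801]
2-norm of b is 1.4142; of x, 27.0828
with δb = [-0.0060 0.0206], A·Δx = δb → ‖Δx‖ = 0.5803
dividing the unrounded norms, ‖Δx‖/‖x‖ = 0.0214
so the bound overstates the realised error by a factor of ≈ 277.6817 (computed from the unrounded values)


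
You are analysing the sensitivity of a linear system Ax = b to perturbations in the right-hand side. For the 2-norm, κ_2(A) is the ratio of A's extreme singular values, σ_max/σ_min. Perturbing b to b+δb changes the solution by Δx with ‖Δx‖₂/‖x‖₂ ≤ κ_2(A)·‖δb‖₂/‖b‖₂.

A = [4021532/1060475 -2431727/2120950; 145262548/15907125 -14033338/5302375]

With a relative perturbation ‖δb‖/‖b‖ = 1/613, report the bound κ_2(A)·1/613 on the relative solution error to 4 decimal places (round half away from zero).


0.3992

AᵀA = [146390945370016/1497258140625 -14232195164446/499086046875; -14232195164446/499086046875 5535921341729/665448062500]; tr = 1016619317689/9582452100, det = 450203524/2395613025
eigenvalues of AᵀA: λ = (tr ± √(tr²−4·det))/2 = 10609/100, 169744/95824521
κ_2(A) = √(λ_max/λ_min) = √((10609/100) / (169744/95824521)) = 244.7250
κ_2(A)·‖δb‖/‖b‖ = 0.3992


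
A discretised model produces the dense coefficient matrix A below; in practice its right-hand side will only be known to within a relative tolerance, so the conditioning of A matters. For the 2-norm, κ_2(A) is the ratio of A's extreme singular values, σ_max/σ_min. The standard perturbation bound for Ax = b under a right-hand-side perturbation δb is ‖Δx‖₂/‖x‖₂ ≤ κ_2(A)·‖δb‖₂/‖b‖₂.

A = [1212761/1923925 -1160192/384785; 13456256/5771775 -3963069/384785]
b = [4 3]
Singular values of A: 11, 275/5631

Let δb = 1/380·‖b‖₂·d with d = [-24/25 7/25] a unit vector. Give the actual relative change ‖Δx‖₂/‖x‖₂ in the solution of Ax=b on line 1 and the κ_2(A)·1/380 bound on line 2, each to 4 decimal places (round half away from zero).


σ_max = 11, σ_min = 275/5631
κ_2(A) = 11 / (275/5631) = 225.2400
bound on ‖Δx‖/‖x‖: κ·ε = 225.2400·1/380 = 0.5927
solve Ax = b  →  x = [-59.8510 -13.8392]
‖b‖₂ = 5.0000 and ‖x‖₂ = 61.4302
Δx = A⁻¹·δb where δb = 1/380·5.0000·d; ‖Δx‖ = 0.2694
dividing the unrounded norms, ‖Δx‖/‖x‖ = 0.0044
realised/bound (from unrounded values) ≈ 0.0074

0.0044
0.5927


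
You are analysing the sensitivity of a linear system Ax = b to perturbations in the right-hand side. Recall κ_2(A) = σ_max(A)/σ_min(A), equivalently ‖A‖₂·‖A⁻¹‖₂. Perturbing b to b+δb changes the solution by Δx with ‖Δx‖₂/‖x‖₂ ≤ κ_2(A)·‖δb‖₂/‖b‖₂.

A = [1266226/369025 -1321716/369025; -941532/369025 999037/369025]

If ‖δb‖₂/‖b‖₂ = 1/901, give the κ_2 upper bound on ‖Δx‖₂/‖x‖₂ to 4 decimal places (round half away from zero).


0.2825

M = AᵀA = [99592431604/5447178025 -20913731748/1089435605; -20913731748/1089435605 109800324481/5447178025]. tr(M)=49796137/1295405, det(M)=3694084/161925625
λ_max, λ_min = (49796137/1295405 ± √61987553235162009/41951852850625)/2 = 961/25, 3844/6477025
σ_max=√(961/25)=(31/5), σ_min=√(3844/6477025)=(62/2545) → κ = 254.5000
κ_2(A)·‖δb‖/‖b‖ = 0.2825


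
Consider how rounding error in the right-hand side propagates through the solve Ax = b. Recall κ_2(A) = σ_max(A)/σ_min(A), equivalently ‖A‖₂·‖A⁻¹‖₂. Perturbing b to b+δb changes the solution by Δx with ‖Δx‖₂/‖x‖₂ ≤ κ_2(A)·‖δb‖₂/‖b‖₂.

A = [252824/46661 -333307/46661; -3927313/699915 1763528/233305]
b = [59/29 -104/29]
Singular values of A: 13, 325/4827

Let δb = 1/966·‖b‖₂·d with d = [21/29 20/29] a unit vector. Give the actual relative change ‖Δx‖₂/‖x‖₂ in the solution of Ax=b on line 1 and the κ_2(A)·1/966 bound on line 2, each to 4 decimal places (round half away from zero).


0.0043
0.1999

from the listed singular values, σ₁ = 13, σ_n = 325/4827
κ = σ_max/σ_min = 13/(325/4827) = 193.0800
perturbation bound = 193.0800·1/966 = 0.1999
solve Ax = b  →  x = [-11.6972 -9.1575]
‖b‖ = 4.1231, ‖x‖ = 14.8555
δb = ε·‖b‖·d = [0.0031 0.0029]; solving A·Δx = δb gives ‖Δx‖ = 0.0634
realised ‖Δx‖/‖x‖ = 0.0043
so the bound overstates the realised error by a factor of ≈ 46.8388 (computed from the unrounded values)
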